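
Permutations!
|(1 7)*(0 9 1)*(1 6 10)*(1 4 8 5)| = 9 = |(0 9 6 10 4 8 5 1 7)|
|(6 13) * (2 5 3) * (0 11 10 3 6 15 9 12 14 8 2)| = |(0 11 10 3)(2 5 6 13 15 9 12 14 8)| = 36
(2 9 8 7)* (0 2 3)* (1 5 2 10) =(0 10 1 5 2 9 8 7 3) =[10, 5, 9, 0, 4, 2, 6, 3, 7, 8, 1]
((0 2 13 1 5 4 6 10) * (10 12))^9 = ((0 2 13 1 5 4 6 12 10))^9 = (13)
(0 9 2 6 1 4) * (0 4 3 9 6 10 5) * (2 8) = (0 6 1 3 9 8 2 10 5) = [6, 3, 10, 9, 4, 0, 1, 7, 2, 8, 5]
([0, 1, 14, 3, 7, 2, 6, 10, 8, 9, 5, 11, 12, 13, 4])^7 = (2 14 4 7 10 5)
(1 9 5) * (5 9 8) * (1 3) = (9)(1 8 5 3) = [0, 8, 2, 1, 4, 3, 6, 7, 5, 9]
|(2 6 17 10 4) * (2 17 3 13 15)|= 15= |(2 6 3 13 15)(4 17 10)|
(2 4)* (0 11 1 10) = (0 11 1 10)(2 4) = [11, 10, 4, 3, 2, 5, 6, 7, 8, 9, 0, 1]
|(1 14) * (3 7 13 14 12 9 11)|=8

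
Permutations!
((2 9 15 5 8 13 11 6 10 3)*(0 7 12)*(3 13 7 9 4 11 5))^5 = ((0 9 15 3 2 4 11 6 10 13 5 8 7 12))^5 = (0 4 5 9 11 8 15 6 7 3 10 12 2 13)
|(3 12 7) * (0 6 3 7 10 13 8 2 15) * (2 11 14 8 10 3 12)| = |(0 6 12 3 2 15)(8 11 14)(10 13)| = 6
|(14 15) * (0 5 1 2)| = 4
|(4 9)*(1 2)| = |(1 2)(4 9)| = 2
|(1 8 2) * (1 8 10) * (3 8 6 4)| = |(1 10)(2 6 4 3 8)| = 10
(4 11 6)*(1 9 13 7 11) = [0, 9, 2, 3, 1, 5, 4, 11, 8, 13, 10, 6, 12, 7] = (1 9 13 7 11 6 4)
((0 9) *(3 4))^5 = (0 9)(3 4)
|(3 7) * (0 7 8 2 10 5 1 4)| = |(0 7 3 8 2 10 5 1 4)| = 9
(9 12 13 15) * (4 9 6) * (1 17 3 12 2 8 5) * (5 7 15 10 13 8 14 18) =[0, 17, 14, 12, 9, 1, 4, 15, 7, 2, 13, 11, 8, 10, 18, 6, 16, 3, 5] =(1 17 3 12 8 7 15 6 4 9 2 14 18 5)(10 13)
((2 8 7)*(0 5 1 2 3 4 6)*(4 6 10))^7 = (0 6 3 7 8 2 1 5)(4 10)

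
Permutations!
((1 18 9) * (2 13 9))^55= ((1 18 2 13 9))^55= (18)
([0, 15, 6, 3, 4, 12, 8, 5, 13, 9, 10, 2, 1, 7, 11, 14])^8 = (1 7 6 14 12 13 2 15 5 8 11)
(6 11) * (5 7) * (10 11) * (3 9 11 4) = (3 9 11 6 10 4)(5 7) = [0, 1, 2, 9, 3, 7, 10, 5, 8, 11, 4, 6]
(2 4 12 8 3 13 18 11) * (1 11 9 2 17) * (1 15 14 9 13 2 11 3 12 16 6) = (1 3 2 4 16 6)(8 12)(9 11 17 15 14)(13 18) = [0, 3, 4, 2, 16, 5, 1, 7, 12, 11, 10, 17, 8, 18, 9, 14, 6, 15, 13]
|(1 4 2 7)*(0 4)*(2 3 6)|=7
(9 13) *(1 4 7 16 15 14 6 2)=[0, 4, 1, 3, 7, 5, 2, 16, 8, 13, 10, 11, 12, 9, 6, 14, 15]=(1 4 7 16 15 14 6 2)(9 13)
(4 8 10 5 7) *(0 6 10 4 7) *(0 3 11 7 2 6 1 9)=[1, 9, 6, 11, 8, 3, 10, 2, 4, 0, 5, 7]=(0 1 9)(2 6 10 5 3 11 7)(4 8)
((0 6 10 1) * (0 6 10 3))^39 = ((0 10 1 6 3))^39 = (0 3 6 1 10)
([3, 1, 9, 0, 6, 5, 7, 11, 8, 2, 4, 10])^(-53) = (0 3)(2 9)(4 7 10 6 11)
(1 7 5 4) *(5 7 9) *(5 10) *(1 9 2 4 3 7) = (1 2 4 9 10 5 3 7) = [0, 2, 4, 7, 9, 3, 6, 1, 8, 10, 5]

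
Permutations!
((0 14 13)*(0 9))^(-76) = (14)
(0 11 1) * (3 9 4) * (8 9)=(0 11 1)(3 8 9 4)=[11, 0, 2, 8, 3, 5, 6, 7, 9, 4, 10, 1]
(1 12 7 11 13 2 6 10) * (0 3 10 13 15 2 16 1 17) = (0 3 10 17)(1 12 7 11 15 2 6 13 16) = [3, 12, 6, 10, 4, 5, 13, 11, 8, 9, 17, 15, 7, 16, 14, 2, 1, 0]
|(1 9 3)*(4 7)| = 6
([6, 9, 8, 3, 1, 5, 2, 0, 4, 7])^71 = (0 7 9 1 4 8 2 6)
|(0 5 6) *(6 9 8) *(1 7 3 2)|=20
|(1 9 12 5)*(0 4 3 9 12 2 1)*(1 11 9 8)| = |(0 4 3 8 1 12 5)(2 11 9)| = 21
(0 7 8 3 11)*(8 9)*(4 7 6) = (0 6 4 7 9 8 3 11) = [6, 1, 2, 11, 7, 5, 4, 9, 3, 8, 10, 0]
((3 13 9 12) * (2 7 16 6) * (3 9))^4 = ((2 7 16 6)(3 13)(9 12))^4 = (16)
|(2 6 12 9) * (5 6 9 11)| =4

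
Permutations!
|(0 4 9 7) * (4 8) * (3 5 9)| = |(0 8 4 3 5 9 7)| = 7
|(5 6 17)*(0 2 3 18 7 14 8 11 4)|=|(0 2 3 18 7 14 8 11 4)(5 6 17)|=9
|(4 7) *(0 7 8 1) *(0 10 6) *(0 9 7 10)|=|(0 10 6 9 7 4 8 1)|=8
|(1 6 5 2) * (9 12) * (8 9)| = |(1 6 5 2)(8 9 12)| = 12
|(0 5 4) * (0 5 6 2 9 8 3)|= |(0 6 2 9 8 3)(4 5)|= 6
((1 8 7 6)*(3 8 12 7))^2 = (1 7)(6 12)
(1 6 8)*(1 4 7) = (1 6 8 4 7) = [0, 6, 2, 3, 7, 5, 8, 1, 4]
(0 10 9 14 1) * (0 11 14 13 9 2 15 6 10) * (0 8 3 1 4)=[8, 11, 15, 1, 0, 5, 10, 7, 3, 13, 2, 14, 12, 9, 4, 6]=(0 8 3 1 11 14 4)(2 15 6 10)(9 13)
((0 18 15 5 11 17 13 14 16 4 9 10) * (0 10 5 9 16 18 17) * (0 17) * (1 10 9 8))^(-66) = ((1 10 9 5 11 17 13 14 18 15 8)(4 16))^(-66) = (18)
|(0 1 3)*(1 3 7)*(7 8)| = 6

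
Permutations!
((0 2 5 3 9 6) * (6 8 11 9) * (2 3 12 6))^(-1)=((0 3 2 5 12 6)(8 11 9))^(-1)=(0 6 12 5 2 3)(8 9 11)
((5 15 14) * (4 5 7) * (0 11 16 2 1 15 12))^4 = ((0 11 16 2 1 15 14 7 4 5 12))^4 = (0 1 4 11 15 5 16 14 12 2 7)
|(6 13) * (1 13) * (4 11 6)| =5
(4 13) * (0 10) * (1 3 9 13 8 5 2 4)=[10, 3, 4, 9, 8, 2, 6, 7, 5, 13, 0, 11, 12, 1]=(0 10)(1 3 9 13)(2 4 8 5)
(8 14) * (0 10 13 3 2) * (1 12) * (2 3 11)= (0 10 13 11 2)(1 12)(8 14)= [10, 12, 0, 3, 4, 5, 6, 7, 14, 9, 13, 2, 1, 11, 8]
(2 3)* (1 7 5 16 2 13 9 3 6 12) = (1 7 5 16 2 6 12)(3 13 9) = [0, 7, 6, 13, 4, 16, 12, 5, 8, 3, 10, 11, 1, 9, 14, 15, 2]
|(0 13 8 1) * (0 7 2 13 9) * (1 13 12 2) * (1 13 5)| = |(0 9)(1 7 13 8 5)(2 12)| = 10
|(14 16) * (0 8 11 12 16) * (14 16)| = 5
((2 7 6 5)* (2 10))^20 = (10)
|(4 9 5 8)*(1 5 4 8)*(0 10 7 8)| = |(0 10 7 8)(1 5)(4 9)| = 4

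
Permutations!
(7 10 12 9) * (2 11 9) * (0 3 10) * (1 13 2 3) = (0 1 13 2 11 9 7)(3 10 12) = [1, 13, 11, 10, 4, 5, 6, 0, 8, 7, 12, 9, 3, 2]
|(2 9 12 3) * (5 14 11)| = 12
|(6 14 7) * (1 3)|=|(1 3)(6 14 7)|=6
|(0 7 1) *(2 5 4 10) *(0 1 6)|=12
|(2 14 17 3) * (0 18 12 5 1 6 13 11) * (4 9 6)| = |(0 18 12 5 1 4 9 6 13 11)(2 14 17 3)| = 20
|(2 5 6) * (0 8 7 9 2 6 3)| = 7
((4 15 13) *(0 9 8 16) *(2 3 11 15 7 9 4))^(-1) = (0 16 8 9 7 4)(2 13 15 11 3)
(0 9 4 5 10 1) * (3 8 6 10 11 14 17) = (0 9 4 5 11 14 17 3 8 6 10 1) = [9, 0, 2, 8, 5, 11, 10, 7, 6, 4, 1, 14, 12, 13, 17, 15, 16, 3]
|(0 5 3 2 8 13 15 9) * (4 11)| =8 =|(0 5 3 2 8 13 15 9)(4 11)|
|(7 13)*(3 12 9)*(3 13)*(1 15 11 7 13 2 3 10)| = |(1 15 11 7 10)(2 3 12 9)| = 20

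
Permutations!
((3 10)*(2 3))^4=((2 3 10))^4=(2 3 10)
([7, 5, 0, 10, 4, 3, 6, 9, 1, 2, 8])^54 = (0 9)(1 8 10 3 5)(2 7)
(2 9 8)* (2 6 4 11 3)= [0, 1, 9, 2, 11, 5, 4, 7, 6, 8, 10, 3]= (2 9 8 6 4 11 3)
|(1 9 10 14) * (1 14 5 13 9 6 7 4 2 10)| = |(14)(1 6 7 4 2 10 5 13 9)| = 9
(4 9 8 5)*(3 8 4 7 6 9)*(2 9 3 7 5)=(2 9 4 7 6 3 8)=[0, 1, 9, 8, 7, 5, 3, 6, 2, 4]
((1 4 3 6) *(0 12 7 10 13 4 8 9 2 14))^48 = ((0 12 7 10 13 4 3 6 1 8 9 2 14))^48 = (0 8 4 12 9 3 7 2 6 10 14 1 13)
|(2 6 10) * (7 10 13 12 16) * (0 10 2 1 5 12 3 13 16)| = |(0 10 1 5 12)(2 6 16 7)(3 13)| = 20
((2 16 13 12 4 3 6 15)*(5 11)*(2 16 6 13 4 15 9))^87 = (3 15)(4 12)(5 11)(13 16)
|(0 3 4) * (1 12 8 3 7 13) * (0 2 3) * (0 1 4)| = |(0 7 13 4 2 3)(1 12 8)| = 6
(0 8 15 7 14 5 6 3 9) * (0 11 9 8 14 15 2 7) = (0 14 5 6 3 8 2 7 15)(9 11) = [14, 1, 7, 8, 4, 6, 3, 15, 2, 11, 10, 9, 12, 13, 5, 0]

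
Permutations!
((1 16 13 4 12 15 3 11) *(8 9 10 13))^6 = ((1 16 8 9 10 13 4 12 15 3 11))^6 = (1 4 16 12 8 15 9 3 10 11 13)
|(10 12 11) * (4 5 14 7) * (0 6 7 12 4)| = 6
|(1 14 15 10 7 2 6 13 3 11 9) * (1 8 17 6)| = 42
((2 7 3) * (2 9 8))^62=(2 3 8 7 9)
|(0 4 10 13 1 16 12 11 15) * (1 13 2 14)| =|(0 4 10 2 14 1 16 12 11 15)| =10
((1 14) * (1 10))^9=((1 14 10))^9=(14)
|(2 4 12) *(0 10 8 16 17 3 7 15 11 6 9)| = 33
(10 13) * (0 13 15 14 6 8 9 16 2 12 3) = (0 13 10 15 14 6 8 9 16 2 12 3) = [13, 1, 12, 0, 4, 5, 8, 7, 9, 16, 15, 11, 3, 10, 6, 14, 2]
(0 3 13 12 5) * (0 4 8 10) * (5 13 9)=(0 3 9 5 4 8 10)(12 13)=[3, 1, 2, 9, 8, 4, 6, 7, 10, 5, 0, 11, 13, 12]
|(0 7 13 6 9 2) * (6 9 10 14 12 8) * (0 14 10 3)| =|(0 7 13 9 2 14 12 8 6 3)| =10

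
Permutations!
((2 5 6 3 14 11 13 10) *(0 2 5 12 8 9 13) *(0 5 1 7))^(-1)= ((0 2 12 8 9 13 10 1 7)(3 14 11 5 6))^(-1)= (0 7 1 10 13 9 8 12 2)(3 6 5 11 14)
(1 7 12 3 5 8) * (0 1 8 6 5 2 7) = (0 1)(2 7 12 3)(5 6) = [1, 0, 7, 2, 4, 6, 5, 12, 8, 9, 10, 11, 3]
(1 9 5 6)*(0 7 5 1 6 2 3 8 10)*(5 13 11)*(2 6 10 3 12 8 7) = (0 2 12 8 3 7 13 11 5 6 10)(1 9) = [2, 9, 12, 7, 4, 6, 10, 13, 3, 1, 0, 5, 8, 11]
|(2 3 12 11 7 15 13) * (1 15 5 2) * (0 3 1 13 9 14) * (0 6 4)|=13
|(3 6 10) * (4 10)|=4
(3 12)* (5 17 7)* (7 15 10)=(3 12)(5 17 15 10 7)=[0, 1, 2, 12, 4, 17, 6, 5, 8, 9, 7, 11, 3, 13, 14, 10, 16, 15]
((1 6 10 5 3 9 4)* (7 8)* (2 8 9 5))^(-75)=(1 7 10 4 8 6 9 2)(3 5)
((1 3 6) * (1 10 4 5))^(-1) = (1 5 4 10 6 3)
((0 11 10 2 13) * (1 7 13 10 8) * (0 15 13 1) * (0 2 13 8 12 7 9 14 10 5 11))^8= (1 5 13)(2 10 7)(8 14 12)(9 11 15)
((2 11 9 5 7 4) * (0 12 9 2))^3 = ((0 12 9 5 7 4)(2 11))^3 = (0 5)(2 11)(4 9)(7 12)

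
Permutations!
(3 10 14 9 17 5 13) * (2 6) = [0, 1, 6, 10, 4, 13, 2, 7, 8, 17, 14, 11, 12, 3, 9, 15, 16, 5] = (2 6)(3 10 14 9 17 5 13)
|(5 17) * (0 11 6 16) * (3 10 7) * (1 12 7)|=|(0 11 6 16)(1 12 7 3 10)(5 17)|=20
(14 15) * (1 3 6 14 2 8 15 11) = (1 3 6 14 11)(2 8 15) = [0, 3, 8, 6, 4, 5, 14, 7, 15, 9, 10, 1, 12, 13, 11, 2]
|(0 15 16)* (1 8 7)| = 3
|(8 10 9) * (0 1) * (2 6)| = |(0 1)(2 6)(8 10 9)| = 6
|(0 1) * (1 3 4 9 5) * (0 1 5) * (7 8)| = |(0 3 4 9)(7 8)| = 4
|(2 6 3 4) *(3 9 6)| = |(2 3 4)(6 9)| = 6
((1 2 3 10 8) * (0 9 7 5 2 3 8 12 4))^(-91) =((0 9 7 5 2 8 1 3 10 12 4))^(-91) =(0 10 8 7 4 3 2 9 12 1 5)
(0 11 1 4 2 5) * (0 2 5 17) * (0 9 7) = (0 11 1 4 5 2 17 9 7) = [11, 4, 17, 3, 5, 2, 6, 0, 8, 7, 10, 1, 12, 13, 14, 15, 16, 9]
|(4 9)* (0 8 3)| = |(0 8 3)(4 9)| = 6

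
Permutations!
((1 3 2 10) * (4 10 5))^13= ((1 3 2 5 4 10))^13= (1 3 2 5 4 10)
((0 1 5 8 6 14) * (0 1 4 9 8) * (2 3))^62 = ((0 4 9 8 6 14 1 5)(2 3))^62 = (0 1 6 9)(4 5 14 8)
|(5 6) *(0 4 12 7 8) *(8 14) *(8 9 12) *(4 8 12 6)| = 14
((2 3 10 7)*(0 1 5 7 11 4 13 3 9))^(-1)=(0 9 2 7 5 1)(3 13 4 11 10)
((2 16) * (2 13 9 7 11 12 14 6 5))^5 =(2 11)(5 7)(6 9)(12 16)(13 14)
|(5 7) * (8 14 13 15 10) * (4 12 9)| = 30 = |(4 12 9)(5 7)(8 14 13 15 10)|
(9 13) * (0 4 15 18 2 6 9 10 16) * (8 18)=(0 4 15 8 18 2 6 9 13 10 16)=[4, 1, 6, 3, 15, 5, 9, 7, 18, 13, 16, 11, 12, 10, 14, 8, 0, 17, 2]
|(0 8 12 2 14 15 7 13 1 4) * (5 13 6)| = 12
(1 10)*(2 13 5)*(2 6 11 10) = [0, 2, 13, 3, 4, 6, 11, 7, 8, 9, 1, 10, 12, 5] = (1 2 13 5 6 11 10)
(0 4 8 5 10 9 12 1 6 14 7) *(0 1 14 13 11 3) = (0 4 8 5 10 9 12 14 7 1 6 13 11 3) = [4, 6, 2, 0, 8, 10, 13, 1, 5, 12, 9, 3, 14, 11, 7]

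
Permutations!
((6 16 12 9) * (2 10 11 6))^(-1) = (2 9 12 16 6 11 10) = ((2 10 11 6 16 12 9))^(-1)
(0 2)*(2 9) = [9, 1, 0, 3, 4, 5, 6, 7, 8, 2] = (0 9 2)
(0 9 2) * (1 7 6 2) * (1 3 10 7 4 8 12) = (0 9 3 10 7 6 2)(1 4 8 12) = [9, 4, 0, 10, 8, 5, 2, 6, 12, 3, 7, 11, 1]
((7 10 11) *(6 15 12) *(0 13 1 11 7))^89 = ((0 13 1 11)(6 15 12)(7 10))^89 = (0 13 1 11)(6 12 15)(7 10)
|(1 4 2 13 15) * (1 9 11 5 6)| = 9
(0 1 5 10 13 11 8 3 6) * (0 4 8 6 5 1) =(3 5 10 13 11 6 4 8) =[0, 1, 2, 5, 8, 10, 4, 7, 3, 9, 13, 6, 12, 11]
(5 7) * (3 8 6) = (3 8 6)(5 7) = [0, 1, 2, 8, 4, 7, 3, 5, 6]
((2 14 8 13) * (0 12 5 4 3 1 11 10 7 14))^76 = (0 13 14 10 1 4 12 2 8 7 11 3 5)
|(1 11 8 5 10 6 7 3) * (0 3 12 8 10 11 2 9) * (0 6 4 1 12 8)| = 30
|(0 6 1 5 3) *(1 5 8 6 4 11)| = |(0 4 11 1 8 6 5 3)| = 8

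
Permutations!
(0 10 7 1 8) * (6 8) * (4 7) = (0 10 4 7 1 6 8) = [10, 6, 2, 3, 7, 5, 8, 1, 0, 9, 4]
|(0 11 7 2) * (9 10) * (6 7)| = 10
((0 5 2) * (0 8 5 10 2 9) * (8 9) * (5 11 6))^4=((0 10 2 9)(5 8 11 6))^4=(11)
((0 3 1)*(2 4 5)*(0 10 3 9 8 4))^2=(0 8 5)(1 3 10)(2 9 4)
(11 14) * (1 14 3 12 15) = [0, 14, 2, 12, 4, 5, 6, 7, 8, 9, 10, 3, 15, 13, 11, 1] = (1 14 11 3 12 15)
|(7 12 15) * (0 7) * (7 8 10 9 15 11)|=|(0 8 10 9 15)(7 12 11)|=15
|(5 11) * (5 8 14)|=4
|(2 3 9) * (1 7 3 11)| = |(1 7 3 9 2 11)| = 6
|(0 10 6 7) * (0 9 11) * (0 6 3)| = 12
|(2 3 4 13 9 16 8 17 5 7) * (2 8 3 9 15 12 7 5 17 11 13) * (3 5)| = 6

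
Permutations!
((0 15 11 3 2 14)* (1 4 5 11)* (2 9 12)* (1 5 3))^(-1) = (0 14 2 12 9 3 4 1 11 5 15) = ((0 15 5 11 1 4 3 9 12 2 14))^(-1)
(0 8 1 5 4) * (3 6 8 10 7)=[10, 5, 2, 6, 0, 4, 8, 3, 1, 9, 7]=(0 10 7 3 6 8 1 5 4)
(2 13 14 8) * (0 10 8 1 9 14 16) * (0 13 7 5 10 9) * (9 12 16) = (0 12 16 13 9 14 1)(2 7 5 10 8) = [12, 0, 7, 3, 4, 10, 6, 5, 2, 14, 8, 11, 16, 9, 1, 15, 13]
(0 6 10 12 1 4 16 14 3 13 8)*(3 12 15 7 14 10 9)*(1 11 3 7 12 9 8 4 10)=(0 6 8)(1 10 15 12 11 3 13 4 16)(7 14 9)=[6, 10, 2, 13, 16, 5, 8, 14, 0, 7, 15, 3, 11, 4, 9, 12, 1]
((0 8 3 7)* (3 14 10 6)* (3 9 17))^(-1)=((0 8 14 10 6 9 17 3 7))^(-1)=(0 7 3 17 9 6 10 14 8)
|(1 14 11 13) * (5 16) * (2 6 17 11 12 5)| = |(1 14 12 5 16 2 6 17 11 13)| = 10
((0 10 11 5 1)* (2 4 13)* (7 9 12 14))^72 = (14)(0 11 1 10 5) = ((0 10 11 5 1)(2 4 13)(7 9 12 14))^72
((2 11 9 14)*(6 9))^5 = ((2 11 6 9 14))^5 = (14)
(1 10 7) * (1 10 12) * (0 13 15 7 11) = (0 13 15 7 10 11)(1 12) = [13, 12, 2, 3, 4, 5, 6, 10, 8, 9, 11, 0, 1, 15, 14, 7]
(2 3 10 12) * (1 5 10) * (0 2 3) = (0 2)(1 5 10 12 3) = [2, 5, 0, 1, 4, 10, 6, 7, 8, 9, 12, 11, 3]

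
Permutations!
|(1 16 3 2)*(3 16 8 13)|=|(16)(1 8 13 3 2)|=5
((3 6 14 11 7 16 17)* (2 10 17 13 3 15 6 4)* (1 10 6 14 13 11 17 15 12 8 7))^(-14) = (1 8 15 16 17)(2 6 13 3 4)(7 14 11 12 10)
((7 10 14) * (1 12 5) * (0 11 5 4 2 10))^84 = ((0 11 5 1 12 4 2 10 14 7))^84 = (0 12 14 5 2)(1 10 11 4 7)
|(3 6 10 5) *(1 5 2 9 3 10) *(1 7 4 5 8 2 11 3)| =|(1 8 2 9)(3 6 7 4 5 10 11)| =28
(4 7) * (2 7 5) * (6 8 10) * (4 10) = [0, 1, 7, 3, 5, 2, 8, 10, 4, 9, 6] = (2 7 10 6 8 4 5)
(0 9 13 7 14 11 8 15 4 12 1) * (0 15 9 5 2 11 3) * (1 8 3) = [5, 15, 11, 0, 12, 2, 6, 14, 9, 13, 10, 3, 8, 7, 1, 4] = (0 5 2 11 3)(1 15 4 12 8 9 13 7 14)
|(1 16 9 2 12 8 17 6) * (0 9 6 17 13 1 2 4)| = 21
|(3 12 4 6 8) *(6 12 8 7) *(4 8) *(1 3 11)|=6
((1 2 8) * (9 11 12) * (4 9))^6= (4 11)(9 12)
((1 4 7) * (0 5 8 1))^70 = (0 4 8)(1 5 7)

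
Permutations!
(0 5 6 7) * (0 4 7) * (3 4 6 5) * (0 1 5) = (0 3 4 7 6 1 5) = [3, 5, 2, 4, 7, 0, 1, 6]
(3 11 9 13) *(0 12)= (0 12)(3 11 9 13)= [12, 1, 2, 11, 4, 5, 6, 7, 8, 13, 10, 9, 0, 3]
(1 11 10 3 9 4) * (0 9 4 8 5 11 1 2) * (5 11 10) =(0 9 8 11 5 10 3 4 2) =[9, 1, 0, 4, 2, 10, 6, 7, 11, 8, 3, 5]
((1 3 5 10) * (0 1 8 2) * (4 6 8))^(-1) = ((0 1 3 5 10 4 6 8 2))^(-1) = (0 2 8 6 4 10 5 3 1)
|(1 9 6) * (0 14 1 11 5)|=7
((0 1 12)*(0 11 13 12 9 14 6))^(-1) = (0 6 14 9 1)(11 12 13)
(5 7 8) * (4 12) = [0, 1, 2, 3, 12, 7, 6, 8, 5, 9, 10, 11, 4] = (4 12)(5 7 8)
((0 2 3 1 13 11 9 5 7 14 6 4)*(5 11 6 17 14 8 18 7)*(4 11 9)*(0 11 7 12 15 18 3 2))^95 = (1 3 8 7 6 13)(4 11)(12 18 15)(14 17)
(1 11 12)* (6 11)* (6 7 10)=(1 7 10 6 11 12)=[0, 7, 2, 3, 4, 5, 11, 10, 8, 9, 6, 12, 1]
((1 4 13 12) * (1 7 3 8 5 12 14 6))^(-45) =(14)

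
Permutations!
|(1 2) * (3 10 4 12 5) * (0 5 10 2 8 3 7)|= 12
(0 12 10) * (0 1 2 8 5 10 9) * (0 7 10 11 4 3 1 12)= (1 2 8 5 11 4 3)(7 10 12 9)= [0, 2, 8, 1, 3, 11, 6, 10, 5, 7, 12, 4, 9]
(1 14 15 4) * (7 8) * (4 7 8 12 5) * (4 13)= (1 14 15 7 12 5 13 4)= [0, 14, 2, 3, 1, 13, 6, 12, 8, 9, 10, 11, 5, 4, 15, 7]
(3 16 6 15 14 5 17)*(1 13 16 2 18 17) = (1 13 16 6 15 14 5)(2 18 17 3) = [0, 13, 18, 2, 4, 1, 15, 7, 8, 9, 10, 11, 12, 16, 5, 14, 6, 3, 17]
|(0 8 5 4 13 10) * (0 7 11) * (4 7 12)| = 20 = |(0 8 5 7 11)(4 13 10 12)|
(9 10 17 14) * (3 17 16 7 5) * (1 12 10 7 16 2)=(1 12 10 2)(3 17 14 9 7 5)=[0, 12, 1, 17, 4, 3, 6, 5, 8, 7, 2, 11, 10, 13, 9, 15, 16, 14]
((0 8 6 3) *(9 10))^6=((0 8 6 3)(9 10))^6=(10)(0 6)(3 8)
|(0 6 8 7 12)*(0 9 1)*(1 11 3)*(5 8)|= |(0 6 5 8 7 12 9 11 3 1)|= 10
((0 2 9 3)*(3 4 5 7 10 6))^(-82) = ((0 2 9 4 5 7 10 6 3))^(-82) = (0 3 6 10 7 5 4 9 2)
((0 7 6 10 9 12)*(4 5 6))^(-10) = (0 9 6 4)(5 7 12 10)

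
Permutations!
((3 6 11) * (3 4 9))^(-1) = (3 9 4 11 6) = ((3 6 11 4 9))^(-1)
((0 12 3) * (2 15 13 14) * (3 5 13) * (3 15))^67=((15)(0 12 5 13 14 2 3))^67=(15)(0 14 12 2 5 3 13)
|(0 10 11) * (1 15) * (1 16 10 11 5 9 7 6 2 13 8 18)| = 12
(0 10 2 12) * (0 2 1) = (0 10 1)(2 12) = [10, 0, 12, 3, 4, 5, 6, 7, 8, 9, 1, 11, 2]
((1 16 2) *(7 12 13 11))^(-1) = (1 2 16)(7 11 13 12)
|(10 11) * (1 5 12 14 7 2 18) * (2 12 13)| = 30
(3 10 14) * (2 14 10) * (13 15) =(2 14 3)(13 15) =[0, 1, 14, 2, 4, 5, 6, 7, 8, 9, 10, 11, 12, 15, 3, 13]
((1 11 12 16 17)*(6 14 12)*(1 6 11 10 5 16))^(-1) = (1 12 14 6 17 16 5 10)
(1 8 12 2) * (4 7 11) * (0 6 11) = (0 6 11 4 7)(1 8 12 2) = [6, 8, 1, 3, 7, 5, 11, 0, 12, 9, 10, 4, 2]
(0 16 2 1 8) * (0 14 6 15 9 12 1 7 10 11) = (0 16 2 7 10 11)(1 8 14 6 15 9 12) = [16, 8, 7, 3, 4, 5, 15, 10, 14, 12, 11, 0, 1, 13, 6, 9, 2]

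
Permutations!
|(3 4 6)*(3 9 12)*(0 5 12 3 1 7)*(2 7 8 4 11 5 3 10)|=13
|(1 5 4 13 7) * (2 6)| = |(1 5 4 13 7)(2 6)| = 10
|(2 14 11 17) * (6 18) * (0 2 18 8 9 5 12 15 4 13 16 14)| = |(0 2)(4 13 16 14 11 17 18 6 8 9 5 12 15)| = 26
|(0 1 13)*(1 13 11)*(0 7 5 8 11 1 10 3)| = |(0 13 7 5 8 11 10 3)| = 8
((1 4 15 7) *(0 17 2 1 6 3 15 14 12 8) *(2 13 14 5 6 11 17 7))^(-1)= (0 8 12 14 13 17 11 7)(1 2 15 3 6 5 4)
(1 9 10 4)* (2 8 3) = (1 9 10 4)(2 8 3) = [0, 9, 8, 2, 1, 5, 6, 7, 3, 10, 4]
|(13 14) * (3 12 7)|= 6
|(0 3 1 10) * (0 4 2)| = |(0 3 1 10 4 2)| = 6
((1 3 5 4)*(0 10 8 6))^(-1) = ((0 10 8 6)(1 3 5 4))^(-1) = (0 6 8 10)(1 4 5 3)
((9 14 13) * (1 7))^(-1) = (1 7)(9 13 14)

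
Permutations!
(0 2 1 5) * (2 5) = (0 5)(1 2) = [5, 2, 1, 3, 4, 0]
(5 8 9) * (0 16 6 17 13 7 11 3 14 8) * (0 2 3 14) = (0 16 6 17 13 7 11 14 8 9 5 2 3) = [16, 1, 3, 0, 4, 2, 17, 11, 9, 5, 10, 14, 12, 7, 8, 15, 6, 13]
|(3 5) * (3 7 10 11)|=5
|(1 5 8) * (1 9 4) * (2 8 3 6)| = |(1 5 3 6 2 8 9 4)| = 8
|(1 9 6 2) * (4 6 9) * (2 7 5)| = 6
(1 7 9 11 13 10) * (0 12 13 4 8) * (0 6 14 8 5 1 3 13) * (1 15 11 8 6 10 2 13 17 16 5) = (0 12)(1 7 9 8 10 3 17 16 5 15 11 4)(2 13)(6 14) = [12, 7, 13, 17, 1, 15, 14, 9, 10, 8, 3, 4, 0, 2, 6, 11, 5, 16]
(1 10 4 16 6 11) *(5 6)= (1 10 4 16 5 6 11)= [0, 10, 2, 3, 16, 6, 11, 7, 8, 9, 4, 1, 12, 13, 14, 15, 5]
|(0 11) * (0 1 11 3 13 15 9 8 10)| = |(0 3 13 15 9 8 10)(1 11)| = 14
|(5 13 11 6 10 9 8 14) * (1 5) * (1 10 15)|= 12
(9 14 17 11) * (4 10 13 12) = [0, 1, 2, 3, 10, 5, 6, 7, 8, 14, 13, 9, 4, 12, 17, 15, 16, 11] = (4 10 13 12)(9 14 17 11)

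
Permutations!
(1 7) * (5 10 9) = (1 7)(5 10 9) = [0, 7, 2, 3, 4, 10, 6, 1, 8, 5, 9]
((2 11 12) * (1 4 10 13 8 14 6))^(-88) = (1 13 6 10 14 4 8)(2 12 11)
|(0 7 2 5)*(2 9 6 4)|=7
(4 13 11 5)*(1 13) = (1 13 11 5 4) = [0, 13, 2, 3, 1, 4, 6, 7, 8, 9, 10, 5, 12, 11]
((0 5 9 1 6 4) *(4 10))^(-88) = (0 1 4 9 10 5 6)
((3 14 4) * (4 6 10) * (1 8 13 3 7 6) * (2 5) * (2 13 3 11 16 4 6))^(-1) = ((1 8 3 14)(2 5 13 11 16 4 7)(6 10))^(-1) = (1 14 3 8)(2 7 4 16 11 13 5)(6 10)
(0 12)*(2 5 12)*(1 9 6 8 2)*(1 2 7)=(0 2 5 12)(1 9 6 8 7)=[2, 9, 5, 3, 4, 12, 8, 1, 7, 6, 10, 11, 0]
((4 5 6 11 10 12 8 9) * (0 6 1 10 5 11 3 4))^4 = (0 11 12 6 5 8 3 1 9 4 10) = ((0 6 3 4 11 5 1 10 12 8 9))^4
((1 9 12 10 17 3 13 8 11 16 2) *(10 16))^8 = ((1 9 12 16 2)(3 13 8 11 10 17))^8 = (1 16 9 2 12)(3 8 10)(11 17 13)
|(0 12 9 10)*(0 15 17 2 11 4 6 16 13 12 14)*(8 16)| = 12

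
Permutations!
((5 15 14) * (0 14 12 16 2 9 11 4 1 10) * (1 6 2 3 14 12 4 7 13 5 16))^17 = ((0 12 1 10)(2 9 11 7 13 5 15 4 6)(3 14 16))^17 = (0 12 1 10)(2 6 4 15 5 13 7 11 9)(3 16 14)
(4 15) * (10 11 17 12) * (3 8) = (3 8)(4 15)(10 11 17 12) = [0, 1, 2, 8, 15, 5, 6, 7, 3, 9, 11, 17, 10, 13, 14, 4, 16, 12]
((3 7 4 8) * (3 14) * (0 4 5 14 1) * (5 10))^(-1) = (0 1 8 4)(3 14 5 10 7)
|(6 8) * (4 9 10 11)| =|(4 9 10 11)(6 8)| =4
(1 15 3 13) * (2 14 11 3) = (1 15 2 14 11 3 13) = [0, 15, 14, 13, 4, 5, 6, 7, 8, 9, 10, 3, 12, 1, 11, 2]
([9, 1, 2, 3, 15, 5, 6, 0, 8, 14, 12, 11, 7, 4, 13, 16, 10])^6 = (0 16 14 12 4)(7 15 9 10 13)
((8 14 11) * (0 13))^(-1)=(0 13)(8 11 14)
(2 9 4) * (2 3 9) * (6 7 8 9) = (3 6 7 8 9 4) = [0, 1, 2, 6, 3, 5, 7, 8, 9, 4]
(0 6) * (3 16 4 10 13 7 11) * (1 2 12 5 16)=(0 6)(1 2 12 5 16 4 10 13 7 11 3)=[6, 2, 12, 1, 10, 16, 0, 11, 8, 9, 13, 3, 5, 7, 14, 15, 4]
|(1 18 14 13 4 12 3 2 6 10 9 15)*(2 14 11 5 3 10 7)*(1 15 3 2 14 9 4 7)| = 6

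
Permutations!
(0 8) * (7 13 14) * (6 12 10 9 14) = (0 8)(6 12 10 9 14 7 13) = [8, 1, 2, 3, 4, 5, 12, 13, 0, 14, 9, 11, 10, 6, 7]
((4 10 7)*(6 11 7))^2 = (4 6 7 10 11)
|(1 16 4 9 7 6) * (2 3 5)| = |(1 16 4 9 7 6)(2 3 5)| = 6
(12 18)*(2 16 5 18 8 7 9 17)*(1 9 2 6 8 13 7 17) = (1 9)(2 16 5 18 12 13 7)(6 8 17) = [0, 9, 16, 3, 4, 18, 8, 2, 17, 1, 10, 11, 13, 7, 14, 15, 5, 6, 12]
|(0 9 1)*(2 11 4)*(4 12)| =12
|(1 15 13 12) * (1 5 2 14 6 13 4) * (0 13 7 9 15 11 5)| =30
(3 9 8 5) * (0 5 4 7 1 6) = (0 5 3 9 8 4 7 1 6) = [5, 6, 2, 9, 7, 3, 0, 1, 4, 8]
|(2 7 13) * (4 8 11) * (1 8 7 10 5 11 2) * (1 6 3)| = 11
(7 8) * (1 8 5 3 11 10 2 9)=[0, 8, 9, 11, 4, 3, 6, 5, 7, 1, 2, 10]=(1 8 7 5 3 11 10 2 9)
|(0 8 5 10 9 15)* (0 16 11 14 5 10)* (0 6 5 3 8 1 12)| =|(0 1 12)(3 8 10 9 15 16 11 14)(5 6)| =24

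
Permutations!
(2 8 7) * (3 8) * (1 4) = (1 4)(2 3 8 7) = [0, 4, 3, 8, 1, 5, 6, 2, 7]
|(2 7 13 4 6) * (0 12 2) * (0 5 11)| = |(0 12 2 7 13 4 6 5 11)| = 9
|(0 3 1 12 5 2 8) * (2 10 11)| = |(0 3 1 12 5 10 11 2 8)| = 9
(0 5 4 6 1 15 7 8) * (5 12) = (0 12 5 4 6 1 15 7 8) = [12, 15, 2, 3, 6, 4, 1, 8, 0, 9, 10, 11, 5, 13, 14, 7]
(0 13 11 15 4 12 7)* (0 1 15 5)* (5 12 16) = (0 13 11 12 7 1 15 4 16 5) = [13, 15, 2, 3, 16, 0, 6, 1, 8, 9, 10, 12, 7, 11, 14, 4, 5]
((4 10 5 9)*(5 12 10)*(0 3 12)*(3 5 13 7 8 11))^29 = ((0 5 9 4 13 7 8 11 3 12 10))^29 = (0 11 4 10 8 9 12 7 5 3 13)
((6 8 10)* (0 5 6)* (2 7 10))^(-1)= ((0 5 6 8 2 7 10))^(-1)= (0 10 7 2 8 6 5)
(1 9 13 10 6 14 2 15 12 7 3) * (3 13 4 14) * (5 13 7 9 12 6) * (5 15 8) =(1 12 9 4 14 2 8 5 13 10 15 6 3) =[0, 12, 8, 1, 14, 13, 3, 7, 5, 4, 15, 11, 9, 10, 2, 6]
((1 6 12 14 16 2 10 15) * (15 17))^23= ((1 6 12 14 16 2 10 17 15))^23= (1 2 6 10 12 17 14 15 16)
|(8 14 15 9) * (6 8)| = 5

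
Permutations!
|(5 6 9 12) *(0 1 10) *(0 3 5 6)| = 15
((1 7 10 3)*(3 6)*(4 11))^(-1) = ((1 7 10 6 3)(4 11))^(-1) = (1 3 6 10 7)(4 11)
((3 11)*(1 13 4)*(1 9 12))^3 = (1 9 13 12 4)(3 11) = ((1 13 4 9 12)(3 11))^3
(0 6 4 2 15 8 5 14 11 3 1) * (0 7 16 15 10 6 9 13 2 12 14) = [9, 7, 10, 1, 12, 0, 4, 16, 5, 13, 6, 3, 14, 2, 11, 8, 15] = (0 9 13 2 10 6 4 12 14 11 3 1 7 16 15 8 5)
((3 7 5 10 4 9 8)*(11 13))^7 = (11 13)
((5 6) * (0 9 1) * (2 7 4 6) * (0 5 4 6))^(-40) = ((0 9 1 5 2 7 6 4))^(-40) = (9)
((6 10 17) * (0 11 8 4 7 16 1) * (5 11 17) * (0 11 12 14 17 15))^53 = ((0 15)(1 11 8 4 7 16)(5 12 14 17 6 10))^53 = (0 15)(1 16 7 4 8 11)(5 10 6 17 14 12)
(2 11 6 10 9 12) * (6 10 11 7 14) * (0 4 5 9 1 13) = [4, 13, 7, 3, 5, 9, 11, 14, 8, 12, 1, 10, 2, 0, 6] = (0 4 5 9 12 2 7 14 6 11 10 1 13)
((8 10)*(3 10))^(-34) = (3 8 10)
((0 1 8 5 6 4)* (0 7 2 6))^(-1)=(0 5 8 1)(2 7 4 6)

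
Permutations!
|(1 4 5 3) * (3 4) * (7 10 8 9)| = 4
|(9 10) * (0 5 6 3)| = |(0 5 6 3)(9 10)| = 4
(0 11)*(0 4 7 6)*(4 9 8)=[11, 1, 2, 3, 7, 5, 0, 6, 4, 8, 10, 9]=(0 11 9 8 4 7 6)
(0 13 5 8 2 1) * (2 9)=(0 13 5 8 9 2 1)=[13, 0, 1, 3, 4, 8, 6, 7, 9, 2, 10, 11, 12, 5]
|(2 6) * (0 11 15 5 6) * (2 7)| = 7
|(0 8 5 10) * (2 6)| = 4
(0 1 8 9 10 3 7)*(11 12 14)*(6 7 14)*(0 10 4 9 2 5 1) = [0, 8, 5, 14, 9, 1, 7, 10, 2, 4, 3, 12, 6, 13, 11] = (1 8 2 5)(3 14 11 12 6 7 10)(4 9)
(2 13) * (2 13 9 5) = (13)(2 9 5) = [0, 1, 9, 3, 4, 2, 6, 7, 8, 5, 10, 11, 12, 13]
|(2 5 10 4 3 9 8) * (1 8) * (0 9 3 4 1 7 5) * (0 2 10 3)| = 15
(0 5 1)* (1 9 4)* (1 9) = (0 5 1)(4 9) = [5, 0, 2, 3, 9, 1, 6, 7, 8, 4]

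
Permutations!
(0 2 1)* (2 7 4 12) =(0 7 4 12 2 1) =[7, 0, 1, 3, 12, 5, 6, 4, 8, 9, 10, 11, 2]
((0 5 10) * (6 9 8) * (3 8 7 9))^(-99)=((0 5 10)(3 8 6)(7 9))^(-99)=(10)(7 9)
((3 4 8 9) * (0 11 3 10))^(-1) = (0 10 9 8 4 3 11) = ((0 11 3 4 8 9 10))^(-1)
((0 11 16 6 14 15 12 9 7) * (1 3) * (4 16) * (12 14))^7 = ((0 11 4 16 6 12 9 7)(1 3)(14 15))^7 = (0 7 9 12 6 16 4 11)(1 3)(14 15)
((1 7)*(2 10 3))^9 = (10)(1 7)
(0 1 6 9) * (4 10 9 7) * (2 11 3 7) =(0 1 6 2 11 3 7 4 10 9) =[1, 6, 11, 7, 10, 5, 2, 4, 8, 0, 9, 3]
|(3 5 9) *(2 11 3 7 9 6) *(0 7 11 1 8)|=10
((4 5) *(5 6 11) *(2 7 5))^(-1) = (2 11 6 4 5 7)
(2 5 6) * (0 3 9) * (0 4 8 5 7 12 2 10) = (0 3 9 4 8 5 6 10)(2 7 12) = [3, 1, 7, 9, 8, 6, 10, 12, 5, 4, 0, 11, 2]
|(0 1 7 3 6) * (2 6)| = |(0 1 7 3 2 6)| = 6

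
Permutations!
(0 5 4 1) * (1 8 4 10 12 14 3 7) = [5, 0, 2, 7, 8, 10, 6, 1, 4, 9, 12, 11, 14, 13, 3] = (0 5 10 12 14 3 7 1)(4 8)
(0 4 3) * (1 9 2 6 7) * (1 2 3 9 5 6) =(0 4 9 3)(1 5 6 7 2) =[4, 5, 1, 0, 9, 6, 7, 2, 8, 3]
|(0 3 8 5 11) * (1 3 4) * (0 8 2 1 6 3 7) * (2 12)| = 24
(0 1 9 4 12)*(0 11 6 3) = [1, 9, 2, 0, 12, 5, 3, 7, 8, 4, 10, 6, 11] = (0 1 9 4 12 11 6 3)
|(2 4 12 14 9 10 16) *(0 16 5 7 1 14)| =30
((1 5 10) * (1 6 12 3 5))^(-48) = ((3 5 10 6 12))^(-48) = (3 10 12 5 6)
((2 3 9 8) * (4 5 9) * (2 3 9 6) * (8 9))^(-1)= (9)(2 6 5 4 3 8)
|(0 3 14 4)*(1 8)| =|(0 3 14 4)(1 8)| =4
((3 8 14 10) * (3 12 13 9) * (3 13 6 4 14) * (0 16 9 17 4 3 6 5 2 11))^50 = (0 9 17 14 12 2)(3 6 8)(4 10 5 11 16 13)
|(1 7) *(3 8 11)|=|(1 7)(3 8 11)|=6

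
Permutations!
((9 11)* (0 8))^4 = ((0 8)(9 11))^4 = (11)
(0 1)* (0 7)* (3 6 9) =[1, 7, 2, 6, 4, 5, 9, 0, 8, 3] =(0 1 7)(3 6 9)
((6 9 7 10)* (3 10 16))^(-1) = (3 16 7 9 6 10)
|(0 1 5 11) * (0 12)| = 5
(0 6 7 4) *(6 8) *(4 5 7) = (0 8 6 4)(5 7) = [8, 1, 2, 3, 0, 7, 4, 5, 6]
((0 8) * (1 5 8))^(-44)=(8)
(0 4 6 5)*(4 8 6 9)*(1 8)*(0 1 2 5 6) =(0 2 5 1 8)(4 9) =[2, 8, 5, 3, 9, 1, 6, 7, 0, 4]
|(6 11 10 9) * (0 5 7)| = |(0 5 7)(6 11 10 9)| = 12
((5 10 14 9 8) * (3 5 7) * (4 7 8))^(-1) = ((3 5 10 14 9 4 7))^(-1) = (3 7 4 9 14 10 5)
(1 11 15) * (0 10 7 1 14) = [10, 11, 2, 3, 4, 5, 6, 1, 8, 9, 7, 15, 12, 13, 0, 14] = (0 10 7 1 11 15 14)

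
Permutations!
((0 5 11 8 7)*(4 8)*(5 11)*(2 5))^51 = (0 11 4 8 7)(2 5)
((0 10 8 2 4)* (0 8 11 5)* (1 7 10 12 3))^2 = (0 3 7 11)(1 10 5 12)(2 8 4)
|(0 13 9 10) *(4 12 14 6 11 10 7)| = |(0 13 9 7 4 12 14 6 11 10)| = 10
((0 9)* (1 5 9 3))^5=((0 3 1 5 9))^5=(9)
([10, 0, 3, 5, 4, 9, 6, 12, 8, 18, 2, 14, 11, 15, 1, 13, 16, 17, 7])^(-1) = [1, 14, 10, 2, 4, 3, 6, 18, 8, 5, 0, 12, 7, 15, 11, 13, 16, 17, 9]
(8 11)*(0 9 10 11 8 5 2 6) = (0 9 10 11 5 2 6) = [9, 1, 6, 3, 4, 2, 0, 7, 8, 10, 11, 5]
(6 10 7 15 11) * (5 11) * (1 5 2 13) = (1 5 11 6 10 7 15 2 13) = [0, 5, 13, 3, 4, 11, 10, 15, 8, 9, 7, 6, 12, 1, 14, 2]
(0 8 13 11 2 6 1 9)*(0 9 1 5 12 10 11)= [8, 1, 6, 3, 4, 12, 5, 7, 13, 9, 11, 2, 10, 0]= (0 8 13)(2 6 5 12 10 11)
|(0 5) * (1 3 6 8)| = 4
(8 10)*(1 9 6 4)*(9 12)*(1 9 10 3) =(1 12 10 8 3)(4 9 6) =[0, 12, 2, 1, 9, 5, 4, 7, 3, 6, 8, 11, 10]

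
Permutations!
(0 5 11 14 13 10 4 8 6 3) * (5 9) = (0 9 5 11 14 13 10 4 8 6 3) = [9, 1, 2, 0, 8, 11, 3, 7, 6, 5, 4, 14, 12, 10, 13]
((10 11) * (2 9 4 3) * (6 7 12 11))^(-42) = (2 4)(3 9)(6 11 7 10 12)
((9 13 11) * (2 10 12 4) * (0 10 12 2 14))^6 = ((0 10 2 12 4 14)(9 13 11))^6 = (14)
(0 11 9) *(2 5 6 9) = [11, 1, 5, 3, 4, 6, 9, 7, 8, 0, 10, 2] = (0 11 2 5 6 9)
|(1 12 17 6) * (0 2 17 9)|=|(0 2 17 6 1 12 9)|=7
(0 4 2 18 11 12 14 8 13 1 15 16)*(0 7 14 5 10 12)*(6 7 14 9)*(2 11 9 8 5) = (0 4 11)(1 15 16 14 5 10 12 2 18 9 6 7 8 13) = [4, 15, 18, 3, 11, 10, 7, 8, 13, 6, 12, 0, 2, 1, 5, 16, 14, 17, 9]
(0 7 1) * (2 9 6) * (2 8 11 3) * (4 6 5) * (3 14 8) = (0 7 1)(2 9 5 4 6 3)(8 11 14) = [7, 0, 9, 2, 6, 4, 3, 1, 11, 5, 10, 14, 12, 13, 8]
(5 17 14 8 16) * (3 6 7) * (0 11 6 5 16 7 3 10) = (0 11 6 3 5 17 14 8 7 10) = [11, 1, 2, 5, 4, 17, 3, 10, 7, 9, 0, 6, 12, 13, 8, 15, 16, 14]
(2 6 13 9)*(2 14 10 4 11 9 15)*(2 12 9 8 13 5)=(2 6 5)(4 11 8 13 15 12 9 14 10)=[0, 1, 6, 3, 11, 2, 5, 7, 13, 14, 4, 8, 9, 15, 10, 12]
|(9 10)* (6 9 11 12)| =5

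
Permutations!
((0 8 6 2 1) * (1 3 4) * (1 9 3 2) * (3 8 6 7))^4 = ((0 6 1)(3 4 9 8 7))^4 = (0 6 1)(3 7 8 9 4)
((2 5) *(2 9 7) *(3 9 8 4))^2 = (2 8 3 7 5 4 9)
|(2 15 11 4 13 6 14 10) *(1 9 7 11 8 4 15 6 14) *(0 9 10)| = 36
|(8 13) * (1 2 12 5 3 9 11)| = 14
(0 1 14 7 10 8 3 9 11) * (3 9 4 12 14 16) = [1, 16, 2, 4, 12, 5, 6, 10, 9, 11, 8, 0, 14, 13, 7, 15, 3] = (0 1 16 3 4 12 14 7 10 8 9 11)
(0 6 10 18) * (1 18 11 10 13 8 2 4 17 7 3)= [6, 18, 4, 1, 17, 5, 13, 3, 2, 9, 11, 10, 12, 8, 14, 15, 16, 7, 0]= (0 6 13 8 2 4 17 7 3 1 18)(10 11)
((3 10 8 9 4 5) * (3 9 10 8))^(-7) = (3 10 8)(4 9 5)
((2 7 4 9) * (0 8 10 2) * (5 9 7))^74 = ((0 8 10 2 5 9)(4 7))^74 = (0 10 5)(2 9 8)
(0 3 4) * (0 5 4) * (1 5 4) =(0 3)(1 5) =[3, 5, 2, 0, 4, 1]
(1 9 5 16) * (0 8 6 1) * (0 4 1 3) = (0 8 6 3)(1 9 5 16 4) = [8, 9, 2, 0, 1, 16, 3, 7, 6, 5, 10, 11, 12, 13, 14, 15, 4]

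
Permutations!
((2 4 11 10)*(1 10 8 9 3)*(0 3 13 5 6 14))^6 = ((0 3 1 10 2 4 11 8 9 13 5 6 14))^6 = (0 11 14 4 6 2 5 10 13 1 9 3 8)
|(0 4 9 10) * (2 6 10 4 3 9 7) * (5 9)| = |(0 3 5 9 4 7 2 6 10)| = 9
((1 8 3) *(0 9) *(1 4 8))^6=(9)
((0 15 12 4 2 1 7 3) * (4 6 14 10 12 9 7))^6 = (0 15 9 7 3)(6 10)(12 14)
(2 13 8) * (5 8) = [0, 1, 13, 3, 4, 8, 6, 7, 2, 9, 10, 11, 12, 5] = (2 13 5 8)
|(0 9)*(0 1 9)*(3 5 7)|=6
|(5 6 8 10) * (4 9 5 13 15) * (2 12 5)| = |(2 12 5 6 8 10 13 15 4 9)| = 10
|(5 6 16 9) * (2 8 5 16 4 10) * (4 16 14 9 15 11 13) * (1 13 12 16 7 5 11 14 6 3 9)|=|(1 13 4 10 2 8 11 12 16 15 14)(3 9 6 7 5)|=55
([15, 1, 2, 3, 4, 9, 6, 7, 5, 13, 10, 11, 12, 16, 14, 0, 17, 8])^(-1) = [15, 1, 2, 3, 4, 8, 6, 7, 17, 5, 10, 11, 12, 9, 14, 0, 13, 16]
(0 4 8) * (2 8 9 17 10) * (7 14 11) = (0 4 9 17 10 2 8)(7 14 11) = [4, 1, 8, 3, 9, 5, 6, 14, 0, 17, 2, 7, 12, 13, 11, 15, 16, 10]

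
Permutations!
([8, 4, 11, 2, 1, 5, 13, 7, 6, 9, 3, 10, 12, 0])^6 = (0 6)(2 10)(3 11)(8 13)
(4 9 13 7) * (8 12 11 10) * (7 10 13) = (4 9 7)(8 12 11 13 10) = [0, 1, 2, 3, 9, 5, 6, 4, 12, 7, 8, 13, 11, 10]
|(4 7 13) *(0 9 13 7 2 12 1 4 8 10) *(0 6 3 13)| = 20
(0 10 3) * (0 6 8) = [10, 1, 2, 6, 4, 5, 8, 7, 0, 9, 3] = (0 10 3 6 8)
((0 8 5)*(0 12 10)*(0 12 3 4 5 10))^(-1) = (0 12 10 8)(3 5 4)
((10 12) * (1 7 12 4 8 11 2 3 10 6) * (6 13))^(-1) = ((1 7 12 13 6)(2 3 10 4 8 11))^(-1) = (1 6 13 12 7)(2 11 8 4 10 3)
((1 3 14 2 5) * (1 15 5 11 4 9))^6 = ((1 3 14 2 11 4 9)(5 15))^6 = (15)(1 9 4 11 2 14 3)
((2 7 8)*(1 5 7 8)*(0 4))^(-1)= ((0 4)(1 5 7)(2 8))^(-1)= (0 4)(1 7 5)(2 8)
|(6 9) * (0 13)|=|(0 13)(6 9)|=2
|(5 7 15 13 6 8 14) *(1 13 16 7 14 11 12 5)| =|(1 13 6 8 11 12 5 14)(7 15 16)| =24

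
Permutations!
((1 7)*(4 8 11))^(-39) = ((1 7)(4 8 11))^(-39) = (11)(1 7)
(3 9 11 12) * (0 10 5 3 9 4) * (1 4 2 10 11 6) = (0 11 12 9 6 1 4)(2 10 5 3) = [11, 4, 10, 2, 0, 3, 1, 7, 8, 6, 5, 12, 9]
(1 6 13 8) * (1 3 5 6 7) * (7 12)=(1 12 7)(3 5 6 13 8)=[0, 12, 2, 5, 4, 6, 13, 1, 3, 9, 10, 11, 7, 8]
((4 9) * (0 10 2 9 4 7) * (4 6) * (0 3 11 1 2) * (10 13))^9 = ((0 13 10)(1 2 9 7 3 11)(4 6))^9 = (13)(1 7)(2 3)(4 6)(9 11)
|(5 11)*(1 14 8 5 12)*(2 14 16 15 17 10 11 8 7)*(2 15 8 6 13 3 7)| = 26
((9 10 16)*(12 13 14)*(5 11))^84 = ((5 11)(9 10 16)(12 13 14))^84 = (16)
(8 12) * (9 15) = (8 12)(9 15) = [0, 1, 2, 3, 4, 5, 6, 7, 12, 15, 10, 11, 8, 13, 14, 9]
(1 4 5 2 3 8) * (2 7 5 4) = (1 2 3 8)(5 7) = [0, 2, 3, 8, 4, 7, 6, 5, 1]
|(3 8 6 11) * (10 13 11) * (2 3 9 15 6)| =6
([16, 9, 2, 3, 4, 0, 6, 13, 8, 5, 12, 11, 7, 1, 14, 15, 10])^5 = [13, 10, 2, 3, 4, 7, 6, 0, 8, 12, 9, 11, 5, 16, 14, 15, 1]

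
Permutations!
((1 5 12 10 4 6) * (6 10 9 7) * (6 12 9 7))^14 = (12)(1 9)(5 6)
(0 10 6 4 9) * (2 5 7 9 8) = (0 10 6 4 8 2 5 7 9) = [10, 1, 5, 3, 8, 7, 4, 9, 2, 0, 6]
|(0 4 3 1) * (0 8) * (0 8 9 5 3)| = |(0 4)(1 9 5 3)| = 4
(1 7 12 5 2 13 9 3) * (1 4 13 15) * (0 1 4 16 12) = (0 1 7)(2 15 4 13 9 3 16 12 5) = [1, 7, 15, 16, 13, 2, 6, 0, 8, 3, 10, 11, 5, 9, 14, 4, 12]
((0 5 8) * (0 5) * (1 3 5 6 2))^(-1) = ((1 3 5 8 6 2))^(-1) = (1 2 6 8 5 3)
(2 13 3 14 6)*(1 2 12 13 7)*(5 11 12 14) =(1 2 7)(3 5 11 12 13)(6 14) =[0, 2, 7, 5, 4, 11, 14, 1, 8, 9, 10, 12, 13, 3, 6]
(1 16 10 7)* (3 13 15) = (1 16 10 7)(3 13 15) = [0, 16, 2, 13, 4, 5, 6, 1, 8, 9, 7, 11, 12, 15, 14, 3, 10]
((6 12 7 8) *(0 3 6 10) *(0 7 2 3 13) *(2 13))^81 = ((0 2 3 6 12 13)(7 8 10))^81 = (0 6)(2 12)(3 13)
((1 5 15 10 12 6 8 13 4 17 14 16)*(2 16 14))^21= (1 17 8 10)(2 13 12 5)(4 6 15 16)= ((1 5 15 10 12 6 8 13 4 17 2 16))^21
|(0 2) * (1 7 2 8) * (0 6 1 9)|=|(0 8 9)(1 7 2 6)|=12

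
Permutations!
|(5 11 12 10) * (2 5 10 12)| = 3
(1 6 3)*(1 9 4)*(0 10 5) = (0 10 5)(1 6 3 9 4) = [10, 6, 2, 9, 1, 0, 3, 7, 8, 4, 5]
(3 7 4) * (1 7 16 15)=(1 7 4 3 16 15)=[0, 7, 2, 16, 3, 5, 6, 4, 8, 9, 10, 11, 12, 13, 14, 1, 15]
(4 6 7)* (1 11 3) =(1 11 3)(4 6 7) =[0, 11, 2, 1, 6, 5, 7, 4, 8, 9, 10, 3]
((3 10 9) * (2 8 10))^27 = (2 10 3 8 9)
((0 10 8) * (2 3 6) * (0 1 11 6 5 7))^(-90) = ((0 10 8 1 11 6 2 3 5 7))^(-90) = (11)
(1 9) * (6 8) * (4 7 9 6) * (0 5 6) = [5, 0, 2, 3, 7, 6, 8, 9, 4, 1] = (0 5 6 8 4 7 9 1)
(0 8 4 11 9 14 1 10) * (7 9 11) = (0 8 4 7 9 14 1 10) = [8, 10, 2, 3, 7, 5, 6, 9, 4, 14, 0, 11, 12, 13, 1]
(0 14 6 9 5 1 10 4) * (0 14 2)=(0 2)(1 10 4 14 6 9 5)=[2, 10, 0, 3, 14, 1, 9, 7, 8, 5, 4, 11, 12, 13, 6]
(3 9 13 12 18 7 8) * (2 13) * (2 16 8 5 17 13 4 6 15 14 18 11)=(2 4 6 15 14 18 7 5 17 13 12 11)(3 9 16 8)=[0, 1, 4, 9, 6, 17, 15, 5, 3, 16, 10, 2, 11, 12, 18, 14, 8, 13, 7]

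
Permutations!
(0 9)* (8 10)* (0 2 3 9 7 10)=(0 7 10 8)(2 3 9)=[7, 1, 3, 9, 4, 5, 6, 10, 0, 2, 8]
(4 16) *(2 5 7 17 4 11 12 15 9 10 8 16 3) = [0, 1, 5, 2, 3, 7, 6, 17, 16, 10, 8, 12, 15, 13, 14, 9, 11, 4] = (2 5 7 17 4 3)(8 16 11 12 15 9 10)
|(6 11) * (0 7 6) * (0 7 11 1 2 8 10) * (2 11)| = |(0 2 8 10)(1 11 7 6)| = 4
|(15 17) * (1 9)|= 2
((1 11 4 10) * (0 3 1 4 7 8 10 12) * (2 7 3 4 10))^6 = (12) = ((0 4 12)(1 11 3)(2 7 8))^6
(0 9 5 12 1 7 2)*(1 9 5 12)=(0 5 1 7 2)(9 12)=[5, 7, 0, 3, 4, 1, 6, 2, 8, 12, 10, 11, 9]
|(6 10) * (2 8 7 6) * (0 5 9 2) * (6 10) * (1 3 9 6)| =|(0 5 6 1 3 9 2 8 7 10)| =10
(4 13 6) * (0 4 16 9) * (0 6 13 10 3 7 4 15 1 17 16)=[15, 17, 2, 7, 10, 5, 0, 4, 8, 6, 3, 11, 12, 13, 14, 1, 9, 16]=(0 15 1 17 16 9 6)(3 7 4 10)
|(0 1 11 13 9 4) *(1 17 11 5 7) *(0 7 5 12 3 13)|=21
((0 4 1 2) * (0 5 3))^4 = ((0 4 1 2 5 3))^4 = (0 5 1)(2 4 3)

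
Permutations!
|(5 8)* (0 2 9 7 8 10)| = 7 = |(0 2 9 7 8 5 10)|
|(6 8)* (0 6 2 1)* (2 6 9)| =|(0 9 2 1)(6 8)| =4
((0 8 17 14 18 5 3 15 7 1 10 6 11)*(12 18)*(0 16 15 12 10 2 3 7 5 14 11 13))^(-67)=((0 8 17 11 16 15 5 7 1 2 3 12 18 14 10 6 13))^(-67)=(0 8 17 11 16 15 5 7 1 2 3 12 18 14 10 6 13)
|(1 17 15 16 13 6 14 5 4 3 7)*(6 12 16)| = |(1 17 15 6 14 5 4 3 7)(12 16 13)| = 9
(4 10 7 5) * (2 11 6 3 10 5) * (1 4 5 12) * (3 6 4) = [0, 3, 11, 10, 12, 5, 6, 2, 8, 9, 7, 4, 1] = (1 3 10 7 2 11 4 12)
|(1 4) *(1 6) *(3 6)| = 4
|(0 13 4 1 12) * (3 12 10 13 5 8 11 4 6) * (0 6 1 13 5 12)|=28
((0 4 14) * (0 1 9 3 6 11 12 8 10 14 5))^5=(0 5 4)(1 12 9 8 3 10 6 14 11)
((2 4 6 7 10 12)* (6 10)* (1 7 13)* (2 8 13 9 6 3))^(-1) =((1 7 3 2 4 10 12 8 13)(6 9))^(-1) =(1 13 8 12 10 4 2 3 7)(6 9)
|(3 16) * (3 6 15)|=4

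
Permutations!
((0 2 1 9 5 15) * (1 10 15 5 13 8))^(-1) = (0 15 10 2)(1 8 13 9)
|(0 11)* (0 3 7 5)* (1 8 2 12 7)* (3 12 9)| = 5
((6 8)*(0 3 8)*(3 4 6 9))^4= ((0 4 6)(3 8 9))^4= (0 4 6)(3 8 9)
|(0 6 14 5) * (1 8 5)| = |(0 6 14 1 8 5)| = 6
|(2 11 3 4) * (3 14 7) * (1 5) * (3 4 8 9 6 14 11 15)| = |(1 5)(2 15 3 8 9 6 14 7 4)| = 18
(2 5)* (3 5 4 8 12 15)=(2 4 8 12 15 3 5)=[0, 1, 4, 5, 8, 2, 6, 7, 12, 9, 10, 11, 15, 13, 14, 3]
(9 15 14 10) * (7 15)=(7 15 14 10 9)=[0, 1, 2, 3, 4, 5, 6, 15, 8, 7, 9, 11, 12, 13, 10, 14]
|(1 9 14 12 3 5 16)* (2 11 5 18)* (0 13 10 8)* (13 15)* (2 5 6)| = |(0 15 13 10 8)(1 9 14 12 3 18 5 16)(2 11 6)| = 120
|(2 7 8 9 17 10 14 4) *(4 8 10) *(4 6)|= 9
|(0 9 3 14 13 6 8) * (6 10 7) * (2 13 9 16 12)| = 9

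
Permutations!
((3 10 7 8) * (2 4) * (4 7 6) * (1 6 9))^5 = (1 8 6 3 4 10 2 9 7)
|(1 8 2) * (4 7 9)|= 3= |(1 8 2)(4 7 9)|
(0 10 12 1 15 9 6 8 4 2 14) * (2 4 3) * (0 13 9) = (0 10 12 1 15)(2 14 13 9 6 8 3) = [10, 15, 14, 2, 4, 5, 8, 7, 3, 6, 12, 11, 1, 9, 13, 0]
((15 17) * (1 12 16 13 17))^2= (1 16 17)(12 13 15)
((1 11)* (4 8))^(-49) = ((1 11)(4 8))^(-49) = (1 11)(4 8)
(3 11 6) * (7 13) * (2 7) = (2 7 13)(3 11 6) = [0, 1, 7, 11, 4, 5, 3, 13, 8, 9, 10, 6, 12, 2]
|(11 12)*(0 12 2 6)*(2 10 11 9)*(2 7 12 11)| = |(0 11 10 2 6)(7 12 9)| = 15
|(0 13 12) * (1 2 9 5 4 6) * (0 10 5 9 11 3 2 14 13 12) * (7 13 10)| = 12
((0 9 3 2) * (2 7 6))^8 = (0 3 6)(2 9 7)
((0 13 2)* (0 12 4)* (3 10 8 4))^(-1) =((0 13 2 12 3 10 8 4))^(-1) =(0 4 8 10 3 12 2 13)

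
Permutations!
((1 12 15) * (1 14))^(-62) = ((1 12 15 14))^(-62) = (1 15)(12 14)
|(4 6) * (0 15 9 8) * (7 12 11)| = 12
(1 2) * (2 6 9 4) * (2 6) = (1 2)(4 6 9) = [0, 2, 1, 3, 6, 5, 9, 7, 8, 4]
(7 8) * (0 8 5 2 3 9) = (0 8 7 5 2 3 9) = [8, 1, 3, 9, 4, 2, 6, 5, 7, 0]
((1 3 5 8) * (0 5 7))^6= ((0 5 8 1 3 7))^6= (8)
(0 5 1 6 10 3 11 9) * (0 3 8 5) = (1 6 10 8 5)(3 11 9) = [0, 6, 2, 11, 4, 1, 10, 7, 5, 3, 8, 9]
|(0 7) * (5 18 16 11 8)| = |(0 7)(5 18 16 11 8)| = 10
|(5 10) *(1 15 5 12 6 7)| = |(1 15 5 10 12 6 7)| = 7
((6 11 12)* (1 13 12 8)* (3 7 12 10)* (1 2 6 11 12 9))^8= ((1 13 10 3 7 9)(2 6 12 11 8))^8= (1 10 7)(2 11 6 8 12)(3 9 13)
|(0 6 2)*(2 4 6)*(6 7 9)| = 4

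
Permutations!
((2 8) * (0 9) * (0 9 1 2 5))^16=(9)(0 1 2 8 5)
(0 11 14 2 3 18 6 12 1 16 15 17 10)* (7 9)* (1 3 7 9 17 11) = (0 1 16 15 11 14 2 7 17 10)(3 18 6 12) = [1, 16, 7, 18, 4, 5, 12, 17, 8, 9, 0, 14, 3, 13, 2, 11, 15, 10, 6]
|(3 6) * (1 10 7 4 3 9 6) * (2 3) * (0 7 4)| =10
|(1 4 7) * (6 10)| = 6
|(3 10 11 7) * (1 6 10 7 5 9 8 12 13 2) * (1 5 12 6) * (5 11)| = 20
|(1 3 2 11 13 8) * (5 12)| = |(1 3 2 11 13 8)(5 12)| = 6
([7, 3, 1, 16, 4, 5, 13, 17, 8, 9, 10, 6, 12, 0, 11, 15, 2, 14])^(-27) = [7, 3, 1, 16, 4, 5, 13, 17, 8, 9, 10, 6, 12, 0, 11, 15, 2, 14]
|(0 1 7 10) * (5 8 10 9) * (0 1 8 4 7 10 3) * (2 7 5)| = |(0 8 3)(1 10)(2 7 9)(4 5)| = 6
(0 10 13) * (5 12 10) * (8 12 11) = (0 5 11 8 12 10 13) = [5, 1, 2, 3, 4, 11, 6, 7, 12, 9, 13, 8, 10, 0]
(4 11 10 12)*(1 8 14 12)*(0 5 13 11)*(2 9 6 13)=[5, 8, 9, 3, 0, 2, 13, 7, 14, 6, 1, 10, 4, 11, 12]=(0 5 2 9 6 13 11 10 1 8 14 12 4)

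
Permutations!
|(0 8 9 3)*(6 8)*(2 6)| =|(0 2 6 8 9 3)| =6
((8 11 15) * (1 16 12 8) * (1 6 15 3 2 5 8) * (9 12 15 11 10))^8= (1 8 11)(2 15 9)(3 16 10)(5 6 12)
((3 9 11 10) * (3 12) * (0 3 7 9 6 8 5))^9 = ((0 3 6 8 5)(7 9 11 10 12))^9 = (0 5 8 6 3)(7 12 10 11 9)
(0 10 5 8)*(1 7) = (0 10 5 8)(1 7) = [10, 7, 2, 3, 4, 8, 6, 1, 0, 9, 5]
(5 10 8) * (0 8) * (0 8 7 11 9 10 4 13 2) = (0 7 11 9 10 8 5 4 13 2) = [7, 1, 0, 3, 13, 4, 6, 11, 5, 10, 8, 9, 12, 2]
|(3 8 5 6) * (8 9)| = 5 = |(3 9 8 5 6)|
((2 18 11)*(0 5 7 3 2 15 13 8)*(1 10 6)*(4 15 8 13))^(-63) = ((0 5 7 3 2 18 11 8)(1 10 6)(4 15))^(-63) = (0 5 7 3 2 18 11 8)(4 15)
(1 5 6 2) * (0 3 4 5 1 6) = [3, 1, 6, 4, 5, 0, 2] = (0 3 4 5)(2 6)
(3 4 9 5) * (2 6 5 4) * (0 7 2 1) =[7, 0, 6, 1, 9, 3, 5, 2, 8, 4] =(0 7 2 6 5 3 1)(4 9)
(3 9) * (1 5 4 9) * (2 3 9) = (9)(1 5 4 2 3) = [0, 5, 3, 1, 2, 4, 6, 7, 8, 9]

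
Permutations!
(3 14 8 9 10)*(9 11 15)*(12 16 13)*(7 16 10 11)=(3 14 8 7 16 13 12 10)(9 11 15)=[0, 1, 2, 14, 4, 5, 6, 16, 7, 11, 3, 15, 10, 12, 8, 9, 13]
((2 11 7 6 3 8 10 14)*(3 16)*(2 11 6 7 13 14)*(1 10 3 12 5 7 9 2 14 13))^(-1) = (1 11 14 10)(2 9 7 5 12 16 6)(3 8)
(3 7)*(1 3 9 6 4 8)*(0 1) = (0 1 3 7 9 6 4 8) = [1, 3, 2, 7, 8, 5, 4, 9, 0, 6]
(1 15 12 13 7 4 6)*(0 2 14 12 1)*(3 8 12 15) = (0 2 14 15 1 3 8 12 13 7 4 6) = [2, 3, 14, 8, 6, 5, 0, 4, 12, 9, 10, 11, 13, 7, 15, 1]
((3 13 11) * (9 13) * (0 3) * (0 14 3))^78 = (3 11 9 14 13)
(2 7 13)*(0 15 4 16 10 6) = [15, 1, 7, 3, 16, 5, 0, 13, 8, 9, 6, 11, 12, 2, 14, 4, 10] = (0 15 4 16 10 6)(2 7 13)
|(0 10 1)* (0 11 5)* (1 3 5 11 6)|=|(11)(0 10 3 5)(1 6)|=4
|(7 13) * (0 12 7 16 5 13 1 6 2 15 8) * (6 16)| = |(0 12 7 1 16 5 13 6 2 15 8)| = 11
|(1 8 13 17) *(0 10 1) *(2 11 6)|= |(0 10 1 8 13 17)(2 11 6)|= 6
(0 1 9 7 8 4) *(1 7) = (0 7 8 4)(1 9) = [7, 9, 2, 3, 0, 5, 6, 8, 4, 1]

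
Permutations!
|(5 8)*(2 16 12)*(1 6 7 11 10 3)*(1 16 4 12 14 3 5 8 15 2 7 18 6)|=24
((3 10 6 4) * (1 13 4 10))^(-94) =((1 13 4 3)(6 10))^(-94) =(1 4)(3 13)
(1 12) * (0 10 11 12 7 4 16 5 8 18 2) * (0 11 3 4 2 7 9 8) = (0 10 3 4 16 5)(1 9 8 18 7 2 11 12) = [10, 9, 11, 4, 16, 0, 6, 2, 18, 8, 3, 12, 1, 13, 14, 15, 5, 17, 7]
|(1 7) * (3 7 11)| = |(1 11 3 7)| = 4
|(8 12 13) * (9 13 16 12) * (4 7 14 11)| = |(4 7 14 11)(8 9 13)(12 16)| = 12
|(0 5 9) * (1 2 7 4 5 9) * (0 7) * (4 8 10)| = 9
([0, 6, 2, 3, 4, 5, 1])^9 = [0, 6, 2, 3, 4, 5, 1]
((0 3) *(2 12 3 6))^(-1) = ((0 6 2 12 3))^(-1) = (0 3 12 2 6)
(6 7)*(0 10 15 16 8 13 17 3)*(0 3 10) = (6 7)(8 13 17 10 15 16) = [0, 1, 2, 3, 4, 5, 7, 6, 13, 9, 15, 11, 12, 17, 14, 16, 8, 10]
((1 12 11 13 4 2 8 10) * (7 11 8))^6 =(1 8)(2 7 11 13 4)(10 12)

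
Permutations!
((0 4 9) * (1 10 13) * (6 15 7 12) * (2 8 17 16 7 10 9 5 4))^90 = ((0 2 8 17 16 7 12 6 15 10 13 1 9)(4 5))^90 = (0 9 1 13 10 15 6 12 7 16 17 8 2)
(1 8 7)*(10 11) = [0, 8, 2, 3, 4, 5, 6, 1, 7, 9, 11, 10] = (1 8 7)(10 11)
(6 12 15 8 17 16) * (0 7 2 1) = (0 7 2 1)(6 12 15 8 17 16) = [7, 0, 1, 3, 4, 5, 12, 2, 17, 9, 10, 11, 15, 13, 14, 8, 6, 16]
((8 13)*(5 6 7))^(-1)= (5 7 6)(8 13)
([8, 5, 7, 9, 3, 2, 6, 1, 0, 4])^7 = [8, 7, 5, 9, 3, 1, 6, 2, 0, 4]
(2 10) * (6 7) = (2 10)(6 7) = [0, 1, 10, 3, 4, 5, 7, 6, 8, 9, 2]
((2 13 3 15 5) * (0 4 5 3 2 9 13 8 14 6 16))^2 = (0 5 13 8 6)(2 14 16 4 9) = ((0 4 5 9 13 2 8 14 6 16)(3 15))^2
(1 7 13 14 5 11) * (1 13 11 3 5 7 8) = (1 8)(3 5)(7 11 13 14) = [0, 8, 2, 5, 4, 3, 6, 11, 1, 9, 10, 13, 12, 14, 7]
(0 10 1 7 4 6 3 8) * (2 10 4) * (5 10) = (0 4 6 3 8)(1 7 2 5 10) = [4, 7, 5, 8, 6, 10, 3, 2, 0, 9, 1]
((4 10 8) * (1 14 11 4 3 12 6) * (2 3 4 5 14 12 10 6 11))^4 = ((1 12 11 5 14 2 3 10 8 4 6))^4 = (1 14 8 12 2 4 11 3 6 5 10)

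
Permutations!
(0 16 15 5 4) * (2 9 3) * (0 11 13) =[16, 1, 9, 2, 11, 4, 6, 7, 8, 3, 10, 13, 12, 0, 14, 5, 15] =(0 16 15 5 4 11 13)(2 9 3)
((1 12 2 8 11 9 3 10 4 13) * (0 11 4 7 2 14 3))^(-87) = ((0 11 9)(1 12 14 3 10 7 2 8 4 13))^(-87) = (1 3 2 13 14 7 4 12 10 8)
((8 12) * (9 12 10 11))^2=(8 11 12 10 9)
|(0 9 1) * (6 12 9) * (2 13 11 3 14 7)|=30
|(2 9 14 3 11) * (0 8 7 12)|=20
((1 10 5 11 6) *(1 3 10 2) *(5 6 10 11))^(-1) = ((1 2)(3 11 10 6))^(-1) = (1 2)(3 6 10 11)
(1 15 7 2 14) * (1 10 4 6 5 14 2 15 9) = (1 9)(4 6 5 14 10)(7 15) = [0, 9, 2, 3, 6, 14, 5, 15, 8, 1, 4, 11, 12, 13, 10, 7]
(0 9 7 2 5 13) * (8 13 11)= [9, 1, 5, 3, 4, 11, 6, 2, 13, 7, 10, 8, 12, 0]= (0 9 7 2 5 11 8 13)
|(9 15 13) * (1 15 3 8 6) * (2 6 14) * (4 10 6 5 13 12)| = 42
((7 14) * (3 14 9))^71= (3 9 7 14)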